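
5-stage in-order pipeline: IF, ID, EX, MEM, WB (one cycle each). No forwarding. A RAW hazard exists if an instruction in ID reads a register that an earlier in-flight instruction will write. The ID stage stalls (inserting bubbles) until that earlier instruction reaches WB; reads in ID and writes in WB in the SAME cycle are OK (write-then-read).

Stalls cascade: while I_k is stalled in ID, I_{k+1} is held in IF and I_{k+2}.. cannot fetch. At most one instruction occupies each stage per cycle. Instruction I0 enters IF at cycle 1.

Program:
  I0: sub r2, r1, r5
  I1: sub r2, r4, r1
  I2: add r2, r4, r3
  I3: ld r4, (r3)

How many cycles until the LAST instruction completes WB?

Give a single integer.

Answer: 8

Derivation:
I0 sub r2 <- r1,r5: IF@1 ID@2 stall=0 (-) EX@3 MEM@4 WB@5
I1 sub r2 <- r4,r1: IF@2 ID@3 stall=0 (-) EX@4 MEM@5 WB@6
I2 add r2 <- r4,r3: IF@3 ID@4 stall=0 (-) EX@5 MEM@6 WB@7
I3 ld r4 <- r3: IF@4 ID@5 stall=0 (-) EX@6 MEM@7 WB@8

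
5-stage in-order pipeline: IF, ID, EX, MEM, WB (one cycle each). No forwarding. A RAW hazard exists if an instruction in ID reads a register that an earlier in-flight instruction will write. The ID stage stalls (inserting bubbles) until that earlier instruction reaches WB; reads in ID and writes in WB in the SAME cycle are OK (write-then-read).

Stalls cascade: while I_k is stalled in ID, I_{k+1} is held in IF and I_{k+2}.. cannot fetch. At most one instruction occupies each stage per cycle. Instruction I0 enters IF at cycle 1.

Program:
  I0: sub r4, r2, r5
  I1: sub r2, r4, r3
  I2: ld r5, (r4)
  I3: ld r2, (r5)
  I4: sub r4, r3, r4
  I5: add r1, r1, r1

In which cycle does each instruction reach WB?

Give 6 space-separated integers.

Answer: 5 8 9 12 13 14

Derivation:
I0 sub r4 <- r2,r5: IF@1 ID@2 stall=0 (-) EX@3 MEM@4 WB@5
I1 sub r2 <- r4,r3: IF@2 ID@3 stall=2 (RAW on I0.r4 (WB@5)) EX@6 MEM@7 WB@8
I2 ld r5 <- r4: IF@3 ID@6 stall=0 (-) EX@7 MEM@8 WB@9
I3 ld r2 <- r5: IF@6 ID@7 stall=2 (RAW on I2.r5 (WB@9)) EX@10 MEM@11 WB@12
I4 sub r4 <- r3,r4: IF@7 ID@10 stall=0 (-) EX@11 MEM@12 WB@13
I5 add r1 <- r1,r1: IF@10 ID@11 stall=0 (-) EX@12 MEM@13 WB@14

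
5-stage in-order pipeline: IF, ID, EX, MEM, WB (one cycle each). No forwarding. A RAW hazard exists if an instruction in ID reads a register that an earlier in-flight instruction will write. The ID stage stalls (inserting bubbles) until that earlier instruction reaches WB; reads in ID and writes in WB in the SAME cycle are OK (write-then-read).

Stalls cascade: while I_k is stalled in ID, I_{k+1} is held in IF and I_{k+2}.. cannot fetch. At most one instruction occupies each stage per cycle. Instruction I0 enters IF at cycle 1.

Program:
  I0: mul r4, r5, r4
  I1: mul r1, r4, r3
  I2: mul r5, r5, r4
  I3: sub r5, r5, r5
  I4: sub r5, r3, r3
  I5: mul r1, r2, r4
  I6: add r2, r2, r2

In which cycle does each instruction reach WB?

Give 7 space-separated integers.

Answer: 5 8 9 12 13 14 15

Derivation:
I0 mul r4 <- r5,r4: IF@1 ID@2 stall=0 (-) EX@3 MEM@4 WB@5
I1 mul r1 <- r4,r3: IF@2 ID@3 stall=2 (RAW on I0.r4 (WB@5)) EX@6 MEM@7 WB@8
I2 mul r5 <- r5,r4: IF@3 ID@6 stall=0 (-) EX@7 MEM@8 WB@9
I3 sub r5 <- r5,r5: IF@6 ID@7 stall=2 (RAW on I2.r5 (WB@9)) EX@10 MEM@11 WB@12
I4 sub r5 <- r3,r3: IF@7 ID@10 stall=0 (-) EX@11 MEM@12 WB@13
I5 mul r1 <- r2,r4: IF@10 ID@11 stall=0 (-) EX@12 MEM@13 WB@14
I6 add r2 <- r2,r2: IF@11 ID@12 stall=0 (-) EX@13 MEM@14 WB@15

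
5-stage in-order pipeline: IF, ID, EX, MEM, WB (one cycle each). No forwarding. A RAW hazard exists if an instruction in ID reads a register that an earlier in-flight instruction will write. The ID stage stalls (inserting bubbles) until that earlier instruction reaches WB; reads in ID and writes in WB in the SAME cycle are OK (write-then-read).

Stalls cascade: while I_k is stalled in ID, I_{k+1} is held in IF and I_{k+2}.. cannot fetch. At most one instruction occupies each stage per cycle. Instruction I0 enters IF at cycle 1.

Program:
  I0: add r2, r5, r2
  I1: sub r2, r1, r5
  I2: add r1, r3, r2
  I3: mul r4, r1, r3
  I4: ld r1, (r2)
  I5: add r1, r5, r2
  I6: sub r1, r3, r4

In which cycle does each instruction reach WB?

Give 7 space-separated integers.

I0 add r2 <- r5,r2: IF@1 ID@2 stall=0 (-) EX@3 MEM@4 WB@5
I1 sub r2 <- r1,r5: IF@2 ID@3 stall=0 (-) EX@4 MEM@5 WB@6
I2 add r1 <- r3,r2: IF@3 ID@4 stall=2 (RAW on I1.r2 (WB@6)) EX@7 MEM@8 WB@9
I3 mul r4 <- r1,r3: IF@4 ID@7 stall=2 (RAW on I2.r1 (WB@9)) EX@10 MEM@11 WB@12
I4 ld r1 <- r2: IF@7 ID@10 stall=0 (-) EX@11 MEM@12 WB@13
I5 add r1 <- r5,r2: IF@10 ID@11 stall=0 (-) EX@12 MEM@13 WB@14
I6 sub r1 <- r3,r4: IF@11 ID@12 stall=0 (-) EX@13 MEM@14 WB@15

Answer: 5 6 9 12 13 14 15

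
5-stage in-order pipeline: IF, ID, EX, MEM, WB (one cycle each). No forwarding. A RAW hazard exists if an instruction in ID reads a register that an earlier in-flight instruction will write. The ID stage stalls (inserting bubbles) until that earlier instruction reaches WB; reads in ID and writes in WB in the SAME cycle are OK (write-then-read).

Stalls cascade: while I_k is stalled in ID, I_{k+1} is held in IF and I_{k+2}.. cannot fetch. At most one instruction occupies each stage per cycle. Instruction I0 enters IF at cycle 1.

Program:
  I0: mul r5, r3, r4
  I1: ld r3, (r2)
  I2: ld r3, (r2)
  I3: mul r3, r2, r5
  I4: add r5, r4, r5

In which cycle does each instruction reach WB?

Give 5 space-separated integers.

I0 mul r5 <- r3,r4: IF@1 ID@2 stall=0 (-) EX@3 MEM@4 WB@5
I1 ld r3 <- r2: IF@2 ID@3 stall=0 (-) EX@4 MEM@5 WB@6
I2 ld r3 <- r2: IF@3 ID@4 stall=0 (-) EX@5 MEM@6 WB@7
I3 mul r3 <- r2,r5: IF@4 ID@5 stall=0 (-) EX@6 MEM@7 WB@8
I4 add r5 <- r4,r5: IF@5 ID@6 stall=0 (-) EX@7 MEM@8 WB@9

Answer: 5 6 7 8 9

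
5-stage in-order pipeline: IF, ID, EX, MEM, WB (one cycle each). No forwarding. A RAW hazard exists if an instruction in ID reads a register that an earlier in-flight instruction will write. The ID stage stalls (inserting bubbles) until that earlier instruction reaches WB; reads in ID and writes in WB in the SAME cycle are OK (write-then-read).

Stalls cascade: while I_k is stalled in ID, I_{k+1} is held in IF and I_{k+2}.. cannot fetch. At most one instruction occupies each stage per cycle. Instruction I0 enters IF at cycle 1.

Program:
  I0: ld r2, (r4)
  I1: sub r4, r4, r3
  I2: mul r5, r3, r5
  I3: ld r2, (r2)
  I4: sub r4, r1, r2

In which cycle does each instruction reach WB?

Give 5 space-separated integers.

I0 ld r2 <- r4: IF@1 ID@2 stall=0 (-) EX@3 MEM@4 WB@5
I1 sub r4 <- r4,r3: IF@2 ID@3 stall=0 (-) EX@4 MEM@5 WB@6
I2 mul r5 <- r3,r5: IF@3 ID@4 stall=0 (-) EX@5 MEM@6 WB@7
I3 ld r2 <- r2: IF@4 ID@5 stall=0 (-) EX@6 MEM@7 WB@8
I4 sub r4 <- r1,r2: IF@5 ID@6 stall=2 (RAW on I3.r2 (WB@8)) EX@9 MEM@10 WB@11

Answer: 5 6 7 8 11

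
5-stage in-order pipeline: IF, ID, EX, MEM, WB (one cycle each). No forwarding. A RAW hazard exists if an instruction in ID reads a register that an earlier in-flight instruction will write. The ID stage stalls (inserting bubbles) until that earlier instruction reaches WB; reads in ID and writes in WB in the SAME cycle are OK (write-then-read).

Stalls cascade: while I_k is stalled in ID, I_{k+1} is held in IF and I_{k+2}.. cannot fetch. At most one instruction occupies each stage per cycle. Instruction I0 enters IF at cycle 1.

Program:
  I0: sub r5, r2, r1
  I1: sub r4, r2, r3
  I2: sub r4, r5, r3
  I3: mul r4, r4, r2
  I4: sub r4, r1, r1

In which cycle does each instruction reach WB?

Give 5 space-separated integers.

I0 sub r5 <- r2,r1: IF@1 ID@2 stall=0 (-) EX@3 MEM@4 WB@5
I1 sub r4 <- r2,r3: IF@2 ID@3 stall=0 (-) EX@4 MEM@5 WB@6
I2 sub r4 <- r5,r3: IF@3 ID@4 stall=1 (RAW on I0.r5 (WB@5)) EX@6 MEM@7 WB@8
I3 mul r4 <- r4,r2: IF@4 ID@6 stall=2 (RAW on I2.r4 (WB@8)) EX@9 MEM@10 WB@11
I4 sub r4 <- r1,r1: IF@6 ID@9 stall=0 (-) EX@10 MEM@11 WB@12

Answer: 5 6 8 11 12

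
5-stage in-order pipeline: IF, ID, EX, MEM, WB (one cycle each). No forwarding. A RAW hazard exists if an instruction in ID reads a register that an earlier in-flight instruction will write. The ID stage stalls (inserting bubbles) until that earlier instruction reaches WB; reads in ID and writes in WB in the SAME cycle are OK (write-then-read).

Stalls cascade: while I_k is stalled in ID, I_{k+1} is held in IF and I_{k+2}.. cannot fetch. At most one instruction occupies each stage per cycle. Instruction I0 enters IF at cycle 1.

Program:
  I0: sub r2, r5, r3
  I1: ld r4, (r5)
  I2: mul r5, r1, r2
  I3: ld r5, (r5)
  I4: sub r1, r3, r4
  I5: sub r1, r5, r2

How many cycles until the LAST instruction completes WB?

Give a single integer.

Answer: 14

Derivation:
I0 sub r2 <- r5,r3: IF@1 ID@2 stall=0 (-) EX@3 MEM@4 WB@5
I1 ld r4 <- r5: IF@2 ID@3 stall=0 (-) EX@4 MEM@5 WB@6
I2 mul r5 <- r1,r2: IF@3 ID@4 stall=1 (RAW on I0.r2 (WB@5)) EX@6 MEM@7 WB@8
I3 ld r5 <- r5: IF@4 ID@6 stall=2 (RAW on I2.r5 (WB@8)) EX@9 MEM@10 WB@11
I4 sub r1 <- r3,r4: IF@6 ID@9 stall=0 (-) EX@10 MEM@11 WB@12
I5 sub r1 <- r5,r2: IF@9 ID@10 stall=1 (RAW on I3.r5 (WB@11)) EX@12 MEM@13 WB@14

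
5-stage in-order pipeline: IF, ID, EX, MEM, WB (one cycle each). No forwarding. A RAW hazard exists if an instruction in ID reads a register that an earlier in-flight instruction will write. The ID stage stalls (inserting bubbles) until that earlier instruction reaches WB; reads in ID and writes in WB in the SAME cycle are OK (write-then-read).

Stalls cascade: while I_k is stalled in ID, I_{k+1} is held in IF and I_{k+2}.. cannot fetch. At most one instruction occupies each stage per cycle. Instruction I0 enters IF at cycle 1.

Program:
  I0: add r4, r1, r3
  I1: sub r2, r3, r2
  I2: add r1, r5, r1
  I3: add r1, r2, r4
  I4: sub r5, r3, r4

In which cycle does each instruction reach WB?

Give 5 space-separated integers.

Answer: 5 6 7 9 10

Derivation:
I0 add r4 <- r1,r3: IF@1 ID@2 stall=0 (-) EX@3 MEM@4 WB@5
I1 sub r2 <- r3,r2: IF@2 ID@3 stall=0 (-) EX@4 MEM@5 WB@6
I2 add r1 <- r5,r1: IF@3 ID@4 stall=0 (-) EX@5 MEM@6 WB@7
I3 add r1 <- r2,r4: IF@4 ID@5 stall=1 (RAW on I1.r2 (WB@6)) EX@7 MEM@8 WB@9
I4 sub r5 <- r3,r4: IF@5 ID@7 stall=0 (-) EX@8 MEM@9 WB@10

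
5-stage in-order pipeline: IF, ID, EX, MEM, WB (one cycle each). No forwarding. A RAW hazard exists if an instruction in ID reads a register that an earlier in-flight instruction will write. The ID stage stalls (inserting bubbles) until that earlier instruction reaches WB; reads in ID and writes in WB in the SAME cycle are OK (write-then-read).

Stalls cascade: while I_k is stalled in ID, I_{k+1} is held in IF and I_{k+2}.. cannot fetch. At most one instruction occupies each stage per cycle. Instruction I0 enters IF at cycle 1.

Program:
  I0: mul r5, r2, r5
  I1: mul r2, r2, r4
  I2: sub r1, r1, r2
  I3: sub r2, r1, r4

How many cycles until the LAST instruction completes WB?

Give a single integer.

I0 mul r5 <- r2,r5: IF@1 ID@2 stall=0 (-) EX@3 MEM@4 WB@5
I1 mul r2 <- r2,r4: IF@2 ID@3 stall=0 (-) EX@4 MEM@5 WB@6
I2 sub r1 <- r1,r2: IF@3 ID@4 stall=2 (RAW on I1.r2 (WB@6)) EX@7 MEM@8 WB@9
I3 sub r2 <- r1,r4: IF@4 ID@7 stall=2 (RAW on I2.r1 (WB@9)) EX@10 MEM@11 WB@12

Answer: 12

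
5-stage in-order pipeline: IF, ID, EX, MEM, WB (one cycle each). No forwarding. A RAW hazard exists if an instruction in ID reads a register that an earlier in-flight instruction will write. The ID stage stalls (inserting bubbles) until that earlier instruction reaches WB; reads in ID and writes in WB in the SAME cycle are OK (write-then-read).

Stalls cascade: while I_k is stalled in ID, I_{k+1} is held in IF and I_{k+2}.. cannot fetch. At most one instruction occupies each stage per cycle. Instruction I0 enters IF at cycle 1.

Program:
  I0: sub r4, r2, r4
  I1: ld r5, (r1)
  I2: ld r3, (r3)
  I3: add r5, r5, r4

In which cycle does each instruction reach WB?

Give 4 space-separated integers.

I0 sub r4 <- r2,r4: IF@1 ID@2 stall=0 (-) EX@3 MEM@4 WB@5
I1 ld r5 <- r1: IF@2 ID@3 stall=0 (-) EX@4 MEM@5 WB@6
I2 ld r3 <- r3: IF@3 ID@4 stall=0 (-) EX@5 MEM@6 WB@7
I3 add r5 <- r5,r4: IF@4 ID@5 stall=1 (RAW on I1.r5 (WB@6)) EX@7 MEM@8 WB@9

Answer: 5 6 7 9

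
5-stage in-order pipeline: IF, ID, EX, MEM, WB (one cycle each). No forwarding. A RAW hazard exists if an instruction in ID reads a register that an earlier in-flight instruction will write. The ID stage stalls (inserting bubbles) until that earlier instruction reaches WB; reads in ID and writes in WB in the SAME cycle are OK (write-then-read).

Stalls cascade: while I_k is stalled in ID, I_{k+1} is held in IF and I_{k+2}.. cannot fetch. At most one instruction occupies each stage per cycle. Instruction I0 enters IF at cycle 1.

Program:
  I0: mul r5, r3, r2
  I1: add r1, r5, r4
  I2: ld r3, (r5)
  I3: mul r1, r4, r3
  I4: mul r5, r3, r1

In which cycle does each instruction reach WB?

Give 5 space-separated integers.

Answer: 5 8 9 12 15

Derivation:
I0 mul r5 <- r3,r2: IF@1 ID@2 stall=0 (-) EX@3 MEM@4 WB@5
I1 add r1 <- r5,r4: IF@2 ID@3 stall=2 (RAW on I0.r5 (WB@5)) EX@6 MEM@7 WB@8
I2 ld r3 <- r5: IF@3 ID@6 stall=0 (-) EX@7 MEM@8 WB@9
I3 mul r1 <- r4,r3: IF@6 ID@7 stall=2 (RAW on I2.r3 (WB@9)) EX@10 MEM@11 WB@12
I4 mul r5 <- r3,r1: IF@7 ID@10 stall=2 (RAW on I3.r1 (WB@12)) EX@13 MEM@14 WB@15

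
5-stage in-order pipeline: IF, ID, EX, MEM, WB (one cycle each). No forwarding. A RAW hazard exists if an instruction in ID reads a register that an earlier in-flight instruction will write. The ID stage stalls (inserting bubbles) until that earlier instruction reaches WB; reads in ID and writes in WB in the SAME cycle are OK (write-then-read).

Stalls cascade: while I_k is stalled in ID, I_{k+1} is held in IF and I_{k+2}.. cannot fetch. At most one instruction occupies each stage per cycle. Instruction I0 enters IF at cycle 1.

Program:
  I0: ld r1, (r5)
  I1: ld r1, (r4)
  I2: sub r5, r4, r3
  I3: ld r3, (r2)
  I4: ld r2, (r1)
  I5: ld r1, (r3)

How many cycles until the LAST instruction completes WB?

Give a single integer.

I0 ld r1 <- r5: IF@1 ID@2 stall=0 (-) EX@3 MEM@4 WB@5
I1 ld r1 <- r4: IF@2 ID@3 stall=0 (-) EX@4 MEM@5 WB@6
I2 sub r5 <- r4,r3: IF@3 ID@4 stall=0 (-) EX@5 MEM@6 WB@7
I3 ld r3 <- r2: IF@4 ID@5 stall=0 (-) EX@6 MEM@7 WB@8
I4 ld r2 <- r1: IF@5 ID@6 stall=0 (-) EX@7 MEM@8 WB@9
I5 ld r1 <- r3: IF@6 ID@7 stall=1 (RAW on I3.r3 (WB@8)) EX@9 MEM@10 WB@11

Answer: 11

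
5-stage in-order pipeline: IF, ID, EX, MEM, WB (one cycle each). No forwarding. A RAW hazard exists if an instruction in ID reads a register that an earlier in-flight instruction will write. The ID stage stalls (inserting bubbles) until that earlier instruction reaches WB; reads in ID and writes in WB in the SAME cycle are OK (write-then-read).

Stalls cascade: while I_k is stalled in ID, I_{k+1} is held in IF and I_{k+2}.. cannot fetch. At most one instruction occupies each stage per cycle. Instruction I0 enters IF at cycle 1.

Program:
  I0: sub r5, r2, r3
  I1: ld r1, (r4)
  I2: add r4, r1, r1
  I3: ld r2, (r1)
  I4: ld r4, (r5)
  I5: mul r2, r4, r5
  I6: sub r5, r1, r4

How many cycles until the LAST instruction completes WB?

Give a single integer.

I0 sub r5 <- r2,r3: IF@1 ID@2 stall=0 (-) EX@3 MEM@4 WB@5
I1 ld r1 <- r4: IF@2 ID@3 stall=0 (-) EX@4 MEM@5 WB@6
I2 add r4 <- r1,r1: IF@3 ID@4 stall=2 (RAW on I1.r1 (WB@6)) EX@7 MEM@8 WB@9
I3 ld r2 <- r1: IF@4 ID@7 stall=0 (-) EX@8 MEM@9 WB@10
I4 ld r4 <- r5: IF@7 ID@8 stall=0 (-) EX@9 MEM@10 WB@11
I5 mul r2 <- r4,r5: IF@8 ID@9 stall=2 (RAW on I4.r4 (WB@11)) EX@12 MEM@13 WB@14
I6 sub r5 <- r1,r4: IF@9 ID@12 stall=0 (-) EX@13 MEM@14 WB@15

Answer: 15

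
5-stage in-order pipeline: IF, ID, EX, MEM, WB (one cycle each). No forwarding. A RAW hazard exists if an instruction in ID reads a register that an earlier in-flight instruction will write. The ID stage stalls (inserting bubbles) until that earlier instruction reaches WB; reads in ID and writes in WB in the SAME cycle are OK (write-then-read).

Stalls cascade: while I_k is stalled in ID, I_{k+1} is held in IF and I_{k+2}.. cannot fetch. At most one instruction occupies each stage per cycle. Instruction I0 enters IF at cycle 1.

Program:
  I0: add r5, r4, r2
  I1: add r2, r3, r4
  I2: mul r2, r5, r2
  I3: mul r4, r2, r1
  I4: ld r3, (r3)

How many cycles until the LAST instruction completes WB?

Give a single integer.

I0 add r5 <- r4,r2: IF@1 ID@2 stall=0 (-) EX@3 MEM@4 WB@5
I1 add r2 <- r3,r4: IF@2 ID@3 stall=0 (-) EX@4 MEM@5 WB@6
I2 mul r2 <- r5,r2: IF@3 ID@4 stall=2 (RAW on I1.r2 (WB@6)) EX@7 MEM@8 WB@9
I3 mul r4 <- r2,r1: IF@4 ID@7 stall=2 (RAW on I2.r2 (WB@9)) EX@10 MEM@11 WB@12
I4 ld r3 <- r3: IF@7 ID@10 stall=0 (-) EX@11 MEM@12 WB@13

Answer: 13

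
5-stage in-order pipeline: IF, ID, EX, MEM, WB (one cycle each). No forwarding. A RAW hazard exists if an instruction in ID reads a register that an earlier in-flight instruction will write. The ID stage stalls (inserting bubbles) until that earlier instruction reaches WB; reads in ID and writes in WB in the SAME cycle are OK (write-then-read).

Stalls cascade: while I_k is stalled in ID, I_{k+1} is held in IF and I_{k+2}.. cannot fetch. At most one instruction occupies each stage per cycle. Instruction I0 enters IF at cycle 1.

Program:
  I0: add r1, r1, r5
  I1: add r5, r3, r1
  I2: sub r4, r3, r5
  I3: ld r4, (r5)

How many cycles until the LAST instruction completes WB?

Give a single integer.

Answer: 12

Derivation:
I0 add r1 <- r1,r5: IF@1 ID@2 stall=0 (-) EX@3 MEM@4 WB@5
I1 add r5 <- r3,r1: IF@2 ID@3 stall=2 (RAW on I0.r1 (WB@5)) EX@6 MEM@7 WB@8
I2 sub r4 <- r3,r5: IF@3 ID@6 stall=2 (RAW on I1.r5 (WB@8)) EX@9 MEM@10 WB@11
I3 ld r4 <- r5: IF@6 ID@9 stall=0 (-) EX@10 MEM@11 WB@12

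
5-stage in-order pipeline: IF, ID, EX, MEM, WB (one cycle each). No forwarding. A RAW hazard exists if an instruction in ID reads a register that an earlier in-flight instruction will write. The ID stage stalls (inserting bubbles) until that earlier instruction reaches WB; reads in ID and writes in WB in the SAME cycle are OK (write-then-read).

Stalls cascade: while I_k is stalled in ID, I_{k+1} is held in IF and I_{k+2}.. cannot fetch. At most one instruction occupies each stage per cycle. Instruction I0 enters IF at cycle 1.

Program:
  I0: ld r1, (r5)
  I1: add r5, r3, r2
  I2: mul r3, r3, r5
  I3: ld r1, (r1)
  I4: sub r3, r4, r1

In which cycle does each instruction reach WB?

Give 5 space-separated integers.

I0 ld r1 <- r5: IF@1 ID@2 stall=0 (-) EX@3 MEM@4 WB@5
I1 add r5 <- r3,r2: IF@2 ID@3 stall=0 (-) EX@4 MEM@5 WB@6
I2 mul r3 <- r3,r5: IF@3 ID@4 stall=2 (RAW on I1.r5 (WB@6)) EX@7 MEM@8 WB@9
I3 ld r1 <- r1: IF@4 ID@7 stall=0 (-) EX@8 MEM@9 WB@10
I4 sub r3 <- r4,r1: IF@7 ID@8 stall=2 (RAW on I3.r1 (WB@10)) EX@11 MEM@12 WB@13

Answer: 5 6 9 10 13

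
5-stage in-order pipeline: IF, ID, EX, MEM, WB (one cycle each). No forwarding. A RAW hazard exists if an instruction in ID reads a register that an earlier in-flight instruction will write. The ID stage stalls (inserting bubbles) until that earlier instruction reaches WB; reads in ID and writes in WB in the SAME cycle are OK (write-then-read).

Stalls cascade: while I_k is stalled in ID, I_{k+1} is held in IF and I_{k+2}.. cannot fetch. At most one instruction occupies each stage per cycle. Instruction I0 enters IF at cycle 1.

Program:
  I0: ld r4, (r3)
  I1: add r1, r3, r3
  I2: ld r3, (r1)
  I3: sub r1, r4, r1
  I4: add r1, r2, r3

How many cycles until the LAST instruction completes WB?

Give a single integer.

Answer: 12

Derivation:
I0 ld r4 <- r3: IF@1 ID@2 stall=0 (-) EX@3 MEM@4 WB@5
I1 add r1 <- r3,r3: IF@2 ID@3 stall=0 (-) EX@4 MEM@5 WB@6
I2 ld r3 <- r1: IF@3 ID@4 stall=2 (RAW on I1.r1 (WB@6)) EX@7 MEM@8 WB@9
I3 sub r1 <- r4,r1: IF@4 ID@7 stall=0 (-) EX@8 MEM@9 WB@10
I4 add r1 <- r2,r3: IF@7 ID@8 stall=1 (RAW on I2.r3 (WB@9)) EX@10 MEM@11 WB@12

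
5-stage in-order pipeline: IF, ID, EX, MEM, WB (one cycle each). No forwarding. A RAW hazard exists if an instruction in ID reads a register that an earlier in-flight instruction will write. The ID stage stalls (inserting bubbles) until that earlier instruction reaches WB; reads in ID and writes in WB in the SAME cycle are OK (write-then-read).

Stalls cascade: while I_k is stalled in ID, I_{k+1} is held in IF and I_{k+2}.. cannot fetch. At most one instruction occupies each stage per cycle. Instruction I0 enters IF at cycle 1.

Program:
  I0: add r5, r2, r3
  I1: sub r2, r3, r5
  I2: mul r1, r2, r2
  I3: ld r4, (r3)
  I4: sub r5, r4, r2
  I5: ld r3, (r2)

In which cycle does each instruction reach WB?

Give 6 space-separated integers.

I0 add r5 <- r2,r3: IF@1 ID@2 stall=0 (-) EX@3 MEM@4 WB@5
I1 sub r2 <- r3,r5: IF@2 ID@3 stall=2 (RAW on I0.r5 (WB@5)) EX@6 MEM@7 WB@8
I2 mul r1 <- r2,r2: IF@3 ID@6 stall=2 (RAW on I1.r2 (WB@8)) EX@9 MEM@10 WB@11
I3 ld r4 <- r3: IF@6 ID@9 stall=0 (-) EX@10 MEM@11 WB@12
I4 sub r5 <- r4,r2: IF@9 ID@10 stall=2 (RAW on I3.r4 (WB@12)) EX@13 MEM@14 WB@15
I5 ld r3 <- r2: IF@10 ID@13 stall=0 (-) EX@14 MEM@15 WB@16

Answer: 5 8 11 12 15 16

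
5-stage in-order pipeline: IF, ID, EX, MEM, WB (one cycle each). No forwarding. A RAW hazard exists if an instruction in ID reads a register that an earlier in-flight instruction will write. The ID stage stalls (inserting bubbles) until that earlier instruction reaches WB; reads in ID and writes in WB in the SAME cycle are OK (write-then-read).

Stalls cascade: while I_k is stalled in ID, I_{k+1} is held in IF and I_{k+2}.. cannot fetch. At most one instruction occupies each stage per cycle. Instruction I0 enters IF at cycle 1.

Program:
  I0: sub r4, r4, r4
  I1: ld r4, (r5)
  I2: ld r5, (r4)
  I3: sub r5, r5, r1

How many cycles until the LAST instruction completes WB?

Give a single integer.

Answer: 12

Derivation:
I0 sub r4 <- r4,r4: IF@1 ID@2 stall=0 (-) EX@3 MEM@4 WB@5
I1 ld r4 <- r5: IF@2 ID@3 stall=0 (-) EX@4 MEM@5 WB@6
I2 ld r5 <- r4: IF@3 ID@4 stall=2 (RAW on I1.r4 (WB@6)) EX@7 MEM@8 WB@9
I3 sub r5 <- r5,r1: IF@4 ID@7 stall=2 (RAW on I2.r5 (WB@9)) EX@10 MEM@11 WB@12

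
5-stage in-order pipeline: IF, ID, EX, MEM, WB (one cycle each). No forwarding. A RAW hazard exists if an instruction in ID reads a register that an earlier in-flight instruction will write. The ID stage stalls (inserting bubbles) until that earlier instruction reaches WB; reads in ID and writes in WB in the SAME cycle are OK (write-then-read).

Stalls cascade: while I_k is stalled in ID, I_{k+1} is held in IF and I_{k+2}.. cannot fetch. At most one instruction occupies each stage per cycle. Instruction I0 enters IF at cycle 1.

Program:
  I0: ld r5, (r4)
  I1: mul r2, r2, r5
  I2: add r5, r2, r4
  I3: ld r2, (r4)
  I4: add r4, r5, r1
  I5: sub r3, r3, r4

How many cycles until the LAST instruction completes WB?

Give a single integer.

Answer: 17

Derivation:
I0 ld r5 <- r4: IF@1 ID@2 stall=0 (-) EX@3 MEM@4 WB@5
I1 mul r2 <- r2,r5: IF@2 ID@3 stall=2 (RAW on I0.r5 (WB@5)) EX@6 MEM@7 WB@8
I2 add r5 <- r2,r4: IF@3 ID@6 stall=2 (RAW on I1.r2 (WB@8)) EX@9 MEM@10 WB@11
I3 ld r2 <- r4: IF@6 ID@9 stall=0 (-) EX@10 MEM@11 WB@12
I4 add r4 <- r5,r1: IF@9 ID@10 stall=1 (RAW on I2.r5 (WB@11)) EX@12 MEM@13 WB@14
I5 sub r3 <- r3,r4: IF@10 ID@12 stall=2 (RAW on I4.r4 (WB@14)) EX@15 MEM@16 WB@17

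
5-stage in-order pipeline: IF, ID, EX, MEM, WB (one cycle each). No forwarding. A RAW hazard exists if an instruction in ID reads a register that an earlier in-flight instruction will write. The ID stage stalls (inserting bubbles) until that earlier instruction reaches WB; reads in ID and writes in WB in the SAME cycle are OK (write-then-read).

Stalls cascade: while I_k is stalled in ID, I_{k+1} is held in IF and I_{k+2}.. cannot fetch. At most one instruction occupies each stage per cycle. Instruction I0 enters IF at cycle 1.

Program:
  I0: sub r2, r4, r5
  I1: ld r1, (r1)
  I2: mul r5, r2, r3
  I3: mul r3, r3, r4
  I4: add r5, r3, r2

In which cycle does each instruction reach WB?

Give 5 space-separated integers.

I0 sub r2 <- r4,r5: IF@1 ID@2 stall=0 (-) EX@3 MEM@4 WB@5
I1 ld r1 <- r1: IF@2 ID@3 stall=0 (-) EX@4 MEM@5 WB@6
I2 mul r5 <- r2,r3: IF@3 ID@4 stall=1 (RAW on I0.r2 (WB@5)) EX@6 MEM@7 WB@8
I3 mul r3 <- r3,r4: IF@4 ID@6 stall=0 (-) EX@7 MEM@8 WB@9
I4 add r5 <- r3,r2: IF@6 ID@7 stall=2 (RAW on I3.r3 (WB@9)) EX@10 MEM@11 WB@12

Answer: 5 6 8 9 12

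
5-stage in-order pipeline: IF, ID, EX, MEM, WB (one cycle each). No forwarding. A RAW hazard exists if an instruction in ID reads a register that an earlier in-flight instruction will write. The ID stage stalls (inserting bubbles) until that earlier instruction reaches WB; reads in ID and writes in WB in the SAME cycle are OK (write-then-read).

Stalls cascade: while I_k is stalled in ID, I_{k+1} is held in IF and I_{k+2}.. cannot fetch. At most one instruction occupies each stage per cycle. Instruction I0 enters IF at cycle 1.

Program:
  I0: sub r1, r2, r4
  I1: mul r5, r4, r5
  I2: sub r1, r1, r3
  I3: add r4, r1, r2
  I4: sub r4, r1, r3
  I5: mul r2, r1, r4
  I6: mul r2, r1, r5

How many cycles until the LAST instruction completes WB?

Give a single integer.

I0 sub r1 <- r2,r4: IF@1 ID@2 stall=0 (-) EX@3 MEM@4 WB@5
I1 mul r5 <- r4,r5: IF@2 ID@3 stall=0 (-) EX@4 MEM@5 WB@6
I2 sub r1 <- r1,r3: IF@3 ID@4 stall=1 (RAW on I0.r1 (WB@5)) EX@6 MEM@7 WB@8
I3 add r4 <- r1,r2: IF@4 ID@6 stall=2 (RAW on I2.r1 (WB@8)) EX@9 MEM@10 WB@11
I4 sub r4 <- r1,r3: IF@6 ID@9 stall=0 (-) EX@10 MEM@11 WB@12
I5 mul r2 <- r1,r4: IF@9 ID@10 stall=2 (RAW on I4.r4 (WB@12)) EX@13 MEM@14 WB@15
I6 mul r2 <- r1,r5: IF@10 ID@13 stall=0 (-) EX@14 MEM@15 WB@16

Answer: 16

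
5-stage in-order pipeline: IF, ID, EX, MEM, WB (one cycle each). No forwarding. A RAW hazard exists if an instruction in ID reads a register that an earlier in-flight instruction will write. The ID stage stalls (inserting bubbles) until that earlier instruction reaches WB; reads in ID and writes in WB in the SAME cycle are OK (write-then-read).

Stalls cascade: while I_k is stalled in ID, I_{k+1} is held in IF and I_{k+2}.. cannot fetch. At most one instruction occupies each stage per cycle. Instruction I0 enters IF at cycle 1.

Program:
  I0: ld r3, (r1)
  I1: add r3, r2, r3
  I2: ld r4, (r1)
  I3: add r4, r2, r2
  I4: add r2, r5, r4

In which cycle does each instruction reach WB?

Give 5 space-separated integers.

I0 ld r3 <- r1: IF@1 ID@2 stall=0 (-) EX@3 MEM@4 WB@5
I1 add r3 <- r2,r3: IF@2 ID@3 stall=2 (RAW on I0.r3 (WB@5)) EX@6 MEM@7 WB@8
I2 ld r4 <- r1: IF@3 ID@6 stall=0 (-) EX@7 MEM@8 WB@9
I3 add r4 <- r2,r2: IF@6 ID@7 stall=0 (-) EX@8 MEM@9 WB@10
I4 add r2 <- r5,r4: IF@7 ID@8 stall=2 (RAW on I3.r4 (WB@10)) EX@11 MEM@12 WB@13

Answer: 5 8 9 10 13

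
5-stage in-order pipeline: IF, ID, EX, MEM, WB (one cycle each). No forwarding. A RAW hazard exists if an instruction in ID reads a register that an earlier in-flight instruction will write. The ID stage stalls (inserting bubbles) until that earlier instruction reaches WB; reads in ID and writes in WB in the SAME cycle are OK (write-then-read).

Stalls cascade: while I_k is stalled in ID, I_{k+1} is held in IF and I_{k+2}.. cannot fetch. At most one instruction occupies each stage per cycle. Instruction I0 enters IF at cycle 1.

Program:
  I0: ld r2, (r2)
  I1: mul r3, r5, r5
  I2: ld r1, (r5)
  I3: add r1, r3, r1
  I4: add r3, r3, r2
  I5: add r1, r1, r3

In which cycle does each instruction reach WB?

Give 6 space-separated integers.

I0 ld r2 <- r2: IF@1 ID@2 stall=0 (-) EX@3 MEM@4 WB@5
I1 mul r3 <- r5,r5: IF@2 ID@3 stall=0 (-) EX@4 MEM@5 WB@6
I2 ld r1 <- r5: IF@3 ID@4 stall=0 (-) EX@5 MEM@6 WB@7
I3 add r1 <- r3,r1: IF@4 ID@5 stall=2 (RAW on I2.r1 (WB@7)) EX@8 MEM@9 WB@10
I4 add r3 <- r3,r2: IF@5 ID@8 stall=0 (-) EX@9 MEM@10 WB@11
I5 add r1 <- r1,r3: IF@8 ID@9 stall=2 (RAW on I4.r3 (WB@11)) EX@12 MEM@13 WB@14

Answer: 5 6 7 10 11 14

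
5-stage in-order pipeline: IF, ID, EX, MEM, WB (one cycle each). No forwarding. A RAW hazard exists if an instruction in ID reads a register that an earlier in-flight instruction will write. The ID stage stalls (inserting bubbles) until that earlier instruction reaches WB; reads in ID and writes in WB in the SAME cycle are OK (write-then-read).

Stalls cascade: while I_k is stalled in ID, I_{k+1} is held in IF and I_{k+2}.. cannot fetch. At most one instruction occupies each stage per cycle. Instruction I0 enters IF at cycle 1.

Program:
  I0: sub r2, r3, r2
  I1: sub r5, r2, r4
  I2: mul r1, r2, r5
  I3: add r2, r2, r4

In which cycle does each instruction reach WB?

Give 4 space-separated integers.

I0 sub r2 <- r3,r2: IF@1 ID@2 stall=0 (-) EX@3 MEM@4 WB@5
I1 sub r5 <- r2,r4: IF@2 ID@3 stall=2 (RAW on I0.r2 (WB@5)) EX@6 MEM@7 WB@8
I2 mul r1 <- r2,r5: IF@3 ID@6 stall=2 (RAW on I1.r5 (WB@8)) EX@9 MEM@10 WB@11
I3 add r2 <- r2,r4: IF@6 ID@9 stall=0 (-) EX@10 MEM@11 WB@12

Answer: 5 8 11 12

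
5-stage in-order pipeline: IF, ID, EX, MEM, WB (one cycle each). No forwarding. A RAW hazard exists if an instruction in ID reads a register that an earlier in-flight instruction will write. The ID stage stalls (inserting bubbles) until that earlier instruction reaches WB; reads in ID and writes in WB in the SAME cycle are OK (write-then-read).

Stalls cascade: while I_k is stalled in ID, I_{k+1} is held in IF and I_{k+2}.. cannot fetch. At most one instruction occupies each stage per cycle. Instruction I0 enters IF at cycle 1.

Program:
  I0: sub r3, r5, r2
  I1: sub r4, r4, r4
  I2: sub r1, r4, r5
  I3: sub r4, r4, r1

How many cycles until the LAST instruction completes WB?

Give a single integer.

I0 sub r3 <- r5,r2: IF@1 ID@2 stall=0 (-) EX@3 MEM@4 WB@5
I1 sub r4 <- r4,r4: IF@2 ID@3 stall=0 (-) EX@4 MEM@5 WB@6
I2 sub r1 <- r4,r5: IF@3 ID@4 stall=2 (RAW on I1.r4 (WB@6)) EX@7 MEM@8 WB@9
I3 sub r4 <- r4,r1: IF@4 ID@7 stall=2 (RAW on I2.r1 (WB@9)) EX@10 MEM@11 WB@12

Answer: 12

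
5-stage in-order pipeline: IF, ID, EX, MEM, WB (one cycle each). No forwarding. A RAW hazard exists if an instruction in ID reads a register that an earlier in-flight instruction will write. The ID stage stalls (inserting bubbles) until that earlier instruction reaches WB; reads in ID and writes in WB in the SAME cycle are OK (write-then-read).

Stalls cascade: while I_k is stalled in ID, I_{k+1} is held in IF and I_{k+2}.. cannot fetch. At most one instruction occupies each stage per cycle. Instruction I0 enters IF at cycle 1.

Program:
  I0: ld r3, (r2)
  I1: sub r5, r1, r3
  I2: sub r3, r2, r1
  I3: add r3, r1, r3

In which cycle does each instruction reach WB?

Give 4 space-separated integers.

I0 ld r3 <- r2: IF@1 ID@2 stall=0 (-) EX@3 MEM@4 WB@5
I1 sub r5 <- r1,r3: IF@2 ID@3 stall=2 (RAW on I0.r3 (WB@5)) EX@6 MEM@7 WB@8
I2 sub r3 <- r2,r1: IF@3 ID@6 stall=0 (-) EX@7 MEM@8 WB@9
I3 add r3 <- r1,r3: IF@6 ID@7 stall=2 (RAW on I2.r3 (WB@9)) EX@10 MEM@11 WB@12

Answer: 5 8 9 12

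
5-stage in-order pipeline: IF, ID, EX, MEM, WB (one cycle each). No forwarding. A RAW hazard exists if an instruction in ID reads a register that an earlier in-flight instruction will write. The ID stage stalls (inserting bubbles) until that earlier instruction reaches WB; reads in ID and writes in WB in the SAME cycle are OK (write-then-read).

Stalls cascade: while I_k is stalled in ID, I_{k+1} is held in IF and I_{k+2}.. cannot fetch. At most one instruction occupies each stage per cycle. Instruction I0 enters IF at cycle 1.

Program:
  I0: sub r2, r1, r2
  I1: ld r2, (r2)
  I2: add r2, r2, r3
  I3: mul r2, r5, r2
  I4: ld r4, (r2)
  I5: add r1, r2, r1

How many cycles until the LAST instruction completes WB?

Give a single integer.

I0 sub r2 <- r1,r2: IF@1 ID@2 stall=0 (-) EX@3 MEM@4 WB@5
I1 ld r2 <- r2: IF@2 ID@3 stall=2 (RAW on I0.r2 (WB@5)) EX@6 MEM@7 WB@8
I2 add r2 <- r2,r3: IF@3 ID@6 stall=2 (RAW on I1.r2 (WB@8)) EX@9 MEM@10 WB@11
I3 mul r2 <- r5,r2: IF@6 ID@9 stall=2 (RAW on I2.r2 (WB@11)) EX@12 MEM@13 WB@14
I4 ld r4 <- r2: IF@9 ID@12 stall=2 (RAW on I3.r2 (WB@14)) EX@15 MEM@16 WB@17
I5 add r1 <- r2,r1: IF@12 ID@15 stall=0 (-) EX@16 MEM@17 WB@18

Answer: 18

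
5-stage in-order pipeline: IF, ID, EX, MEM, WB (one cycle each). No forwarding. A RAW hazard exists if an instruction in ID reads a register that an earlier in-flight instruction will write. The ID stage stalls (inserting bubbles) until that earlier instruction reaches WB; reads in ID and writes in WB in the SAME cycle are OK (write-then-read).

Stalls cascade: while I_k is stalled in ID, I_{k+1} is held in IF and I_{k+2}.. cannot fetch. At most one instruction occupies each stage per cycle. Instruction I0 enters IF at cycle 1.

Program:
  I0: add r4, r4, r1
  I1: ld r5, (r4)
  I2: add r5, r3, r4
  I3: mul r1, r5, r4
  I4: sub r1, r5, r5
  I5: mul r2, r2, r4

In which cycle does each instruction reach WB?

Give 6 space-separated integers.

I0 add r4 <- r4,r1: IF@1 ID@2 stall=0 (-) EX@3 MEM@4 WB@5
I1 ld r5 <- r4: IF@2 ID@3 stall=2 (RAW on I0.r4 (WB@5)) EX@6 MEM@7 WB@8
I2 add r5 <- r3,r4: IF@3 ID@6 stall=0 (-) EX@7 MEM@8 WB@9
I3 mul r1 <- r5,r4: IF@6 ID@7 stall=2 (RAW on I2.r5 (WB@9)) EX@10 MEM@11 WB@12
I4 sub r1 <- r5,r5: IF@7 ID@10 stall=0 (-) EX@11 MEM@12 WB@13
I5 mul r2 <- r2,r4: IF@10 ID@11 stall=0 (-) EX@12 MEM@13 WB@14

Answer: 5 8 9 12 13 14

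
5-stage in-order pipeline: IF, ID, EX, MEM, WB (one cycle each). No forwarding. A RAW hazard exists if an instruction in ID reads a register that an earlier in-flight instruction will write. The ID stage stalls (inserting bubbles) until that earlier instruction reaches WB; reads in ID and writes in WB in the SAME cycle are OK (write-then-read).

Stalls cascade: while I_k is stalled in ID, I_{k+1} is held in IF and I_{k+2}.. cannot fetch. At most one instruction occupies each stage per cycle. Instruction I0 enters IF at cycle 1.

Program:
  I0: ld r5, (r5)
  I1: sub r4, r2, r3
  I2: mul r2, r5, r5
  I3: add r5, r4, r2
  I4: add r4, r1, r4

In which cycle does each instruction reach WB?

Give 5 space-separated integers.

I0 ld r5 <- r5: IF@1 ID@2 stall=0 (-) EX@3 MEM@4 WB@5
I1 sub r4 <- r2,r3: IF@2 ID@3 stall=0 (-) EX@4 MEM@5 WB@6
I2 mul r2 <- r5,r5: IF@3 ID@4 stall=1 (RAW on I0.r5 (WB@5)) EX@6 MEM@7 WB@8
I3 add r5 <- r4,r2: IF@4 ID@6 stall=2 (RAW on I2.r2 (WB@8)) EX@9 MEM@10 WB@11
I4 add r4 <- r1,r4: IF@6 ID@9 stall=0 (-) EX@10 MEM@11 WB@12

Answer: 5 6 8 11 12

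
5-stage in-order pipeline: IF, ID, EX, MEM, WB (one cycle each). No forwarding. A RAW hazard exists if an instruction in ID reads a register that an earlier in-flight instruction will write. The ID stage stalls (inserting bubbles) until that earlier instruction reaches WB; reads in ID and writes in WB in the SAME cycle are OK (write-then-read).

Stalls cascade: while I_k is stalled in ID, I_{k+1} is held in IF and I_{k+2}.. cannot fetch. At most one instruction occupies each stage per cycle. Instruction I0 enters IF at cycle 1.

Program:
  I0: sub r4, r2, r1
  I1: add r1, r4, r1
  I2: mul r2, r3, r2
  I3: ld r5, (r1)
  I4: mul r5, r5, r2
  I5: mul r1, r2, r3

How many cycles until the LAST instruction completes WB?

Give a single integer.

I0 sub r4 <- r2,r1: IF@1 ID@2 stall=0 (-) EX@3 MEM@4 WB@5
I1 add r1 <- r4,r1: IF@2 ID@3 stall=2 (RAW on I0.r4 (WB@5)) EX@6 MEM@7 WB@8
I2 mul r2 <- r3,r2: IF@3 ID@6 stall=0 (-) EX@7 MEM@8 WB@9
I3 ld r5 <- r1: IF@6 ID@7 stall=1 (RAW on I1.r1 (WB@8)) EX@9 MEM@10 WB@11
I4 mul r5 <- r5,r2: IF@7 ID@9 stall=2 (RAW on I3.r5 (WB@11)) EX@12 MEM@13 WB@14
I5 mul r1 <- r2,r3: IF@9 ID@12 stall=0 (-) EX@13 MEM@14 WB@15

Answer: 15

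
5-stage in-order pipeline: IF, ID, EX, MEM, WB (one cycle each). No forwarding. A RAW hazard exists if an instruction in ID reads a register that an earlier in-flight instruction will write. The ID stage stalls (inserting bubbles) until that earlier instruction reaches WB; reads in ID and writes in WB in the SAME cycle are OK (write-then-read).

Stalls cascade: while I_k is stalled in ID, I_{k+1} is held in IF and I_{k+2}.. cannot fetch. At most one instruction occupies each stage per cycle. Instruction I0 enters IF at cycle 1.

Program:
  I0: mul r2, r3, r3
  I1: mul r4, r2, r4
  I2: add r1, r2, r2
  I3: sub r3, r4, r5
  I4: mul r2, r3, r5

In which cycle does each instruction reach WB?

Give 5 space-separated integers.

Answer: 5 8 9 11 14

Derivation:
I0 mul r2 <- r3,r3: IF@1 ID@2 stall=0 (-) EX@3 MEM@4 WB@5
I1 mul r4 <- r2,r4: IF@2 ID@3 stall=2 (RAW on I0.r2 (WB@5)) EX@6 MEM@7 WB@8
I2 add r1 <- r2,r2: IF@3 ID@6 stall=0 (-) EX@7 MEM@8 WB@9
I3 sub r3 <- r4,r5: IF@6 ID@7 stall=1 (RAW on I1.r4 (WB@8)) EX@9 MEM@10 WB@11
I4 mul r2 <- r3,r5: IF@7 ID@9 stall=2 (RAW on I3.r3 (WB@11)) EX@12 MEM@13 WB@14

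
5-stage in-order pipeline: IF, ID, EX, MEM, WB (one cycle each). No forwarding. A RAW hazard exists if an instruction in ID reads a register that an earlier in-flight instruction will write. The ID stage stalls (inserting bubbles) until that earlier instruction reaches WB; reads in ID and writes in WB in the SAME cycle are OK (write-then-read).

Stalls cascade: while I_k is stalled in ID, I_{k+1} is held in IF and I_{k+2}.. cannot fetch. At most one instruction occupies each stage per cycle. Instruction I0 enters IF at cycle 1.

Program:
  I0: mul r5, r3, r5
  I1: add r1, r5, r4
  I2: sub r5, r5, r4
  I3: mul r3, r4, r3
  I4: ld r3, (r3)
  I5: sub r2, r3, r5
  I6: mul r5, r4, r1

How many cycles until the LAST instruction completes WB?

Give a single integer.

I0 mul r5 <- r3,r5: IF@1 ID@2 stall=0 (-) EX@3 MEM@4 WB@5
I1 add r1 <- r5,r4: IF@2 ID@3 stall=2 (RAW on I0.r5 (WB@5)) EX@6 MEM@7 WB@8
I2 sub r5 <- r5,r4: IF@3 ID@6 stall=0 (-) EX@7 MEM@8 WB@9
I3 mul r3 <- r4,r3: IF@6 ID@7 stall=0 (-) EX@8 MEM@9 WB@10
I4 ld r3 <- r3: IF@7 ID@8 stall=2 (RAW on I3.r3 (WB@10)) EX@11 MEM@12 WB@13
I5 sub r2 <- r3,r5: IF@8 ID@11 stall=2 (RAW on I4.r3 (WB@13)) EX@14 MEM@15 WB@16
I6 mul r5 <- r4,r1: IF@11 ID@14 stall=0 (-) EX@15 MEM@16 WB@17

Answer: 17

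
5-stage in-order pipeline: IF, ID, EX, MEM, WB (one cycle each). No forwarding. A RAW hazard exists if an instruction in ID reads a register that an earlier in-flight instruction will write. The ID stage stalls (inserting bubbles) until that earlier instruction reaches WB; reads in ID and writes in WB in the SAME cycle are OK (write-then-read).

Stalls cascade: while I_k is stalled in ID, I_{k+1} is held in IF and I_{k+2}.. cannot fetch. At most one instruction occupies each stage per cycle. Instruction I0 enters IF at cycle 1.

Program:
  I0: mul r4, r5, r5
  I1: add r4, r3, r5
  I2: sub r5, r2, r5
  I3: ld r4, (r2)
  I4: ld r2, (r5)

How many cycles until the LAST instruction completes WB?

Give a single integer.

I0 mul r4 <- r5,r5: IF@1 ID@2 stall=0 (-) EX@3 MEM@4 WB@5
I1 add r4 <- r3,r5: IF@2 ID@3 stall=0 (-) EX@4 MEM@5 WB@6
I2 sub r5 <- r2,r5: IF@3 ID@4 stall=0 (-) EX@5 MEM@6 WB@7
I3 ld r4 <- r2: IF@4 ID@5 stall=0 (-) EX@6 MEM@7 WB@8
I4 ld r2 <- r5: IF@5 ID@6 stall=1 (RAW on I2.r5 (WB@7)) EX@8 MEM@9 WB@10

Answer: 10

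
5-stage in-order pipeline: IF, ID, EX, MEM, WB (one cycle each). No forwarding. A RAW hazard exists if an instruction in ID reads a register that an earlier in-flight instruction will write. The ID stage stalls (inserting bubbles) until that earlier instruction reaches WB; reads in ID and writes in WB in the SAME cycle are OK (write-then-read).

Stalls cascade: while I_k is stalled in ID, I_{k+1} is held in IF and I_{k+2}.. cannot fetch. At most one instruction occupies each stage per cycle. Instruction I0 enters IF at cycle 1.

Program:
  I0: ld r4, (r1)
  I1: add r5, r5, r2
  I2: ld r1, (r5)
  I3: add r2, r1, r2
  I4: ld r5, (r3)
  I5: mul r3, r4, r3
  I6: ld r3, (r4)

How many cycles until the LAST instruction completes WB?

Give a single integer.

I0 ld r4 <- r1: IF@1 ID@2 stall=0 (-) EX@3 MEM@4 WB@5
I1 add r5 <- r5,r2: IF@2 ID@3 stall=0 (-) EX@4 MEM@5 WB@6
I2 ld r1 <- r5: IF@3 ID@4 stall=2 (RAW on I1.r5 (WB@6)) EX@7 MEM@8 WB@9
I3 add r2 <- r1,r2: IF@4 ID@7 stall=2 (RAW on I2.r1 (WB@9)) EX@10 MEM@11 WB@12
I4 ld r5 <- r3: IF@7 ID@10 stall=0 (-) EX@11 MEM@12 WB@13
I5 mul r3 <- r4,r3: IF@10 ID@11 stall=0 (-) EX@12 MEM@13 WB@14
I6 ld r3 <- r4: IF@11 ID@12 stall=0 (-) EX@13 MEM@14 WB@15

Answer: 15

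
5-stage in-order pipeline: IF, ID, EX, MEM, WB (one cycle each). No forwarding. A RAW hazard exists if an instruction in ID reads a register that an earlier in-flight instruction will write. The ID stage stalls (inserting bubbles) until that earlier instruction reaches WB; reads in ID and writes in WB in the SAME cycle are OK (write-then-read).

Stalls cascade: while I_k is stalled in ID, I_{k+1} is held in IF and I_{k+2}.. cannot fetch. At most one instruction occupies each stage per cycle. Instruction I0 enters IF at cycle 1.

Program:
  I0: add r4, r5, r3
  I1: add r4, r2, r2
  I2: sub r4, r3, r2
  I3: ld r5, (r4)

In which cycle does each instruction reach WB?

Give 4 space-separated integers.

I0 add r4 <- r5,r3: IF@1 ID@2 stall=0 (-) EX@3 MEM@4 WB@5
I1 add r4 <- r2,r2: IF@2 ID@3 stall=0 (-) EX@4 MEM@5 WB@6
I2 sub r4 <- r3,r2: IF@3 ID@4 stall=0 (-) EX@5 MEM@6 WB@7
I3 ld r5 <- r4: IF@4 ID@5 stall=2 (RAW on I2.r4 (WB@7)) EX@8 MEM@9 WB@10

Answer: 5 6 7 10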